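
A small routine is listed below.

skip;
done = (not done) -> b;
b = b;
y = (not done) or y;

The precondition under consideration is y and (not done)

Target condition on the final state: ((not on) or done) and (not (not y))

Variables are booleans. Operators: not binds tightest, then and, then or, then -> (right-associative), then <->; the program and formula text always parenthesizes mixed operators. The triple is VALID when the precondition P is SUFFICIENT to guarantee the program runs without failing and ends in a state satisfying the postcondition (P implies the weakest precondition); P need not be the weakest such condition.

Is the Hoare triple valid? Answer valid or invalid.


Working backward. After the program, the postcondition ((not on) or done) and (not (not y)) must hold; in canonical form it is ((not on) or done) and y.
Before y := (not done) or y: ((not on) or done) and ((not done) or y)
Before b := b: ((not on) or done) and ((not done) or y)
Before done := (not done) -> b: ((not on) or ((not done) -> b)) and ((not ((not done) -> b)) or y)
Before skip: ((not on) or ((not done) -> b)) and ((not ((not done) -> b)) or y)
The weakest precondition is ((not on) or ((not done) -> b)) and ((not ((not done) -> b)) or y).
Check whether y and (not done) implies it.
Countermodel: at the initial state b = false, done = false, on = true, y = true, the precondition holds but the weakest precondition fails.
Answer: invalid


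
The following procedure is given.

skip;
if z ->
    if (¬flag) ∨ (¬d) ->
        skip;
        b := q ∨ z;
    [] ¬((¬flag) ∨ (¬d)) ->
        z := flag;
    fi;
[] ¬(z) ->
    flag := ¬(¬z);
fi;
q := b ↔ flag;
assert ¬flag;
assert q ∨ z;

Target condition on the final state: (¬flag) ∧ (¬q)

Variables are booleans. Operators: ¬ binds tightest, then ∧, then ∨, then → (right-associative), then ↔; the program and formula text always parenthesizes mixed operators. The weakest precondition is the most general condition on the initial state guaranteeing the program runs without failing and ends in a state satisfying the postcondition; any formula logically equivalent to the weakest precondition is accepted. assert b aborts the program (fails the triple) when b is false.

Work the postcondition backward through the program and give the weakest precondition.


Working backward. After the program, (¬flag) ∧ (¬q) must hold.
Before assert q ∨ z: (q ∨ z) ∧ (¬flag) ∧ (¬q)
Before assert ¬flag: (¬flag) ∧ (q ∨ z) ∧ (¬q)
Before q := b ↔ flag: (¬flag) ∧ ((b ↔ flag) ∨ z) ∧ (¬(b ↔ flag))
Then branch requires (((¬flag) ∨ (¬d)) → ((¬flag) ∧ (((q ∨ z) ↔ flag) ∨ z) ∧ (¬((q ∨ z) ↔ flag)))) ∧ ((¬((¬flag) ∨ (¬d))) → ((¬flag) ∧ ((b ↔ flag) ∨ flag) ∧ (¬(b ↔ flag)))); else branch requires (¬z) ∧ ((b ↔ z) ∨ z) ∧ (¬(b ↔ z)).
Before the if: (z → ((((¬flag) ∨ (¬d)) → ((¬flag) ∧ (((q ∨ z) ↔ flag) ∨ z) ∧ (¬((q ∨ z) ↔ flag)))) ∧ ((¬((¬flag) ∨ (¬d))) → ((¬flag) ∧ ((b ↔ flag) ∨ flag) ∧ (¬(b ↔ flag)))))) ∧ ((¬z) → ((¬z) ∧ ((b ↔ z) ∨ z) ∧ (¬(b ↔ z))))
Before skip: (z → ((((¬flag) ∨ (¬d)) → ((¬flag) ∧ (((q ∨ z) ↔ flag) ∨ z) ∧ (¬((q ∨ z) ↔ flag)))) ∧ ((¬((¬flag) ∨ (¬d))) → ((¬flag) ∧ ((b ↔ flag) ∨ flag) ∧ (¬(b ↔ flag)))))) ∧ ((¬z) → ((¬z) ∧ ((b ↔ z) ∨ z) ∧ (¬(b ↔ z))))
Answer: WP = (z → ((((¬flag) ∨ (¬d)) → ((¬flag) ∧ (((q ∨ z) ↔ flag) ∨ z) ∧ (¬((q ∨ z) ↔ flag)))) ∧ ((¬((¬flag) ∨ (¬d))) → ((¬flag) ∧ ((b ↔ flag) ∨ flag) ∧ (¬(b ↔ flag)))))) ∧ ((¬z) → ((¬z) ∧ ((b ↔ z) ∨ z) ∧ (¬(b ↔ z))))


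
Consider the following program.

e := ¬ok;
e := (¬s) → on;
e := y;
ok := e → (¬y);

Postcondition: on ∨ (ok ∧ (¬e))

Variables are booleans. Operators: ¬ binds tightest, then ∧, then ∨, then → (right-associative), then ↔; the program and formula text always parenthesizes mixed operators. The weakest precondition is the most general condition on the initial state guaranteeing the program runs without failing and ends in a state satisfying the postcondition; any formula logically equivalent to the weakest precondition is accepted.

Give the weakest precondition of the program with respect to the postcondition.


Working backward. After the program, on ∨ (ok ∧ (¬e)) must hold.
Before ok := e → (¬y): on ∨ ((e → (¬y)) ∧ (¬e))
Before e := y: on ∨ ((y → (¬y)) ∧ (¬y))
Before e := (¬s) → on: on ∨ ((y → (¬y)) ∧ (¬y))
Before e := ¬ok: on ∨ ((y → (¬y)) ∧ (¬y))
Answer: WP = on ∨ ((y → (¬y)) ∧ (¬y))


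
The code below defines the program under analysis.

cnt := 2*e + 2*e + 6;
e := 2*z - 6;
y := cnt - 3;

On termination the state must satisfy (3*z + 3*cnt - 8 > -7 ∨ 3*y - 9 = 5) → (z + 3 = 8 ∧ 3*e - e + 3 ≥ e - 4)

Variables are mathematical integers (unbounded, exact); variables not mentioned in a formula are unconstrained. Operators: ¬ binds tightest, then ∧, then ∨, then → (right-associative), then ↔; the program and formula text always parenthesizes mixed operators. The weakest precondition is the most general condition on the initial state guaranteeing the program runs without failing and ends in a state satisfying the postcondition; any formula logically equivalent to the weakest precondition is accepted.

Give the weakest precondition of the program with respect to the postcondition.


Working backward. After the program, the postcondition (3*z + 3*cnt - 8 > -7 ∨ 3*y - 9 = 5) → (z + 3 = 8 ∧ 3*e - e + 3 ≥ e - 4) must hold; in canonical form it is (3*cnt + 3*z > 1 ∨ 3*y = 14) → (z = 5 ∧ e ≥ -7).
Before y := cnt - 3: (3*cnt + 3*z > 1 ∨ 3*cnt = 23) → (z = 5 ∧ e ≥ -7)
Before e := 2*z - 6: (3*cnt + 3*z > 1 ∨ 3*cnt = 23) → (z = 5 ∧ 2*z ≥ -1)
Before cnt := 2*e + 2*e + 6: (12*e + 3*z > -17 ∨ 12*e = 5) → (z = 5 ∧ 2*z ≥ -1)
Answer: WP = (12*e + 3*z > -17 ∨ 12*e = 5) → (z = 5 ∧ 2*z ≥ -1)


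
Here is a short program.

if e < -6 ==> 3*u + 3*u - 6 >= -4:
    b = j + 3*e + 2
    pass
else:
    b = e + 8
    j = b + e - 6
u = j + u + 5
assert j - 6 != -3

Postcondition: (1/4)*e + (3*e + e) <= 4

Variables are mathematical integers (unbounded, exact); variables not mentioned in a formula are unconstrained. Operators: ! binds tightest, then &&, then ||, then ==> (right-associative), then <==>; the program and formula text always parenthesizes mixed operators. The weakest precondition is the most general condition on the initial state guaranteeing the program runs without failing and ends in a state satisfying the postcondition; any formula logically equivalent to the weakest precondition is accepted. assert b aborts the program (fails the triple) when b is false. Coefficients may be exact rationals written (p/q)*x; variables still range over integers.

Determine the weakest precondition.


Working backward. After the program, the postcondition (1/4)*e + (3*e + e) <= 4 must hold; in canonical form it is (17/4)*e <= 4.
Before assert j - 6 != -3: j != 3 && (17/4)*e <= 4
Before u := j + u + 5: j != 3 && (17/4)*e <= 4
Then branch requires j != 3 && (17/4)*e <= 4; else branch requires 2*e != 1 && (17/4)*e <= 4.
Before the if: ((e < -6 ==> 6*u >= 2) ==> (j != 3 && (17/4)*e <= 4)) && ((!(e < -6 ==> 6*u >= 2)) ==> (2*e != 1 && (17/4)*e <= 4))
Answer: WP = ((e < -6 ==> 6*u >= 2) ==> (j != 3 && (17/4)*e <= 4)) && ((!(e < -6 ==> 6*u >= 2)) ==> (2*e != 1 && (17/4)*e <= 4))


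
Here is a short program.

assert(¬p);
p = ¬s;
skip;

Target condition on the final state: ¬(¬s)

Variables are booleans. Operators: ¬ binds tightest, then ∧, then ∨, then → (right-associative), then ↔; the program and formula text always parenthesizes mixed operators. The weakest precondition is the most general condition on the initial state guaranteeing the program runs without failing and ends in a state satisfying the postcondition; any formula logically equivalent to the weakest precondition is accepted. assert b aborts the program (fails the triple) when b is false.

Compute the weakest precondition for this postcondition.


Working backward. After the program, the postcondition ¬(¬s) must hold; in canonical form it is s.
Before skip: s
Before p := ¬s: s
Before assert ¬p: (¬p) ∧ s
Answer: WP = (¬p) ∧ s


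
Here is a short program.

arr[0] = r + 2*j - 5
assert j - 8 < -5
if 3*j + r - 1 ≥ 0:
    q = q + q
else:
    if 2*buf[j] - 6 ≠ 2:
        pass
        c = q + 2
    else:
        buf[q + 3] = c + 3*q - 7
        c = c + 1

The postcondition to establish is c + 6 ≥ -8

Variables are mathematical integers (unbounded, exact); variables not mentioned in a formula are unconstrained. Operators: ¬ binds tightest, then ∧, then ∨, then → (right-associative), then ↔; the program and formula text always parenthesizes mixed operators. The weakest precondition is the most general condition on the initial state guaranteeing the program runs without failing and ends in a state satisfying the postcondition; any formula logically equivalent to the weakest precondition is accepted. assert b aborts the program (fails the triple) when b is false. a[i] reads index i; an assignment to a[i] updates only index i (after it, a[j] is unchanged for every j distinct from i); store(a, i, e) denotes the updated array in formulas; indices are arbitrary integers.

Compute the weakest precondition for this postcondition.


Working backward. After the program, the postcondition c + 6 ≥ -8 must hold; in canonical form it is c ≥ -14.
Then branch requires c ≥ -14; else branch requires (2*buf[j] ≠ 8 → q ≥ -16) ∧ ((¬(2*buf[j] ≠ 8)) → c ≥ -15).
Before the if: (3*j + r ≥ 1 → c ≥ -14) ∧ ((¬(3*j + r ≥ 1)) → ((2*buf[j] ≠ 8 → q ≥ -16) ∧ ((¬(2*buf[j] ≠ 8)) → c ≥ -15)))
Before assert j - 8 < -5: j < 3 ∧ (3*j + r ≥ 1 → c ≥ -14) ∧ ((¬(3*j + r ≥ 1)) → ((2*buf[j] ≠ 8 → q ≥ -16) ∧ ((¬(2*buf[j] ≠ 8)) → c ≥ -15)))
Before arr[0] := r + 2*j - 5: j < 3 ∧ (3*j + r ≥ 1 → c ≥ -14) ∧ ((¬(3*j + r ≥ 1)) → ((2*buf[j] ≠ 8 → q ≥ -16) ∧ ((¬(2*buf[j] ≠ 8)) → c ≥ -15)))
Answer: WP = j < 3 ∧ (3*j + r ≥ 1 → c ≥ -14) ∧ ((¬(3*j + r ≥ 1)) → ((2*buf[j] ≠ 8 → q ≥ -16) ∧ ((¬(2*buf[j] ≠ 8)) → c ≥ -15)))


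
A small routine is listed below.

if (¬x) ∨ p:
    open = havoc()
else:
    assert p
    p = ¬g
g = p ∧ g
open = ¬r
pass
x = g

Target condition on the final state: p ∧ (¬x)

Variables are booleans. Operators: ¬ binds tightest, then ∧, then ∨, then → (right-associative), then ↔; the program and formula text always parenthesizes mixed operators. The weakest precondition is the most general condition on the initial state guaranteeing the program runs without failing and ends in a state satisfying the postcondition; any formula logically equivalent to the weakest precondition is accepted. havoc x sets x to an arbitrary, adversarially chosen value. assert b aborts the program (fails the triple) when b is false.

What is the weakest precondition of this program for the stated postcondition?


Working backward. After the program, p ∧ (¬x) must hold.
Before x := g: p ∧ (¬g)
Before skip: p ∧ (¬g)
Before open := ¬r: p ∧ (¬g)
Before g := p ∧ g: p ∧ (¬(p ∧ g))
Then branch requires p ∧ (¬(p ∧ g)); else branch requires p ∧ (¬g).
Before the if: (((¬x) ∨ p) → (p ∧ (¬(p ∧ g)))) ∧ ((¬((¬x) ∨ p)) → (p ∧ (¬g)))
Answer: WP = (((¬x) ∨ p) → (p ∧ (¬(p ∧ g)))) ∧ ((¬((¬x) ∨ p)) → (p ∧ (¬g)))


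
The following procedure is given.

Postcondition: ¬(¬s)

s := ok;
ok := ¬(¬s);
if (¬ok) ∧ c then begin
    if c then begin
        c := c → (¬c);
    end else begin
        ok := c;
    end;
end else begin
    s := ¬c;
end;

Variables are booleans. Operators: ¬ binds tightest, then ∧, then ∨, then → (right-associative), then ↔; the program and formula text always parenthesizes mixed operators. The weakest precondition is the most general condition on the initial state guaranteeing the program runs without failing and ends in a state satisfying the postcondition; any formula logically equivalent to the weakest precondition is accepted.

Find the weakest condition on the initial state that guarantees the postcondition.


Working backward. After the program, the postcondition ¬(¬s) must hold; in canonical form it is s.
Then branch requires (c → s) ∧ ((¬c) → s); else branch requires ¬c.
Before the if: (((¬ok) ∧ c) → ((c → s) ∧ ((¬c) → s))) ∧ ((¬((¬ok) ∧ c)) → (¬c))
Before ok := ¬(¬s): (((¬s) ∧ c) → ((c → s) ∧ ((¬c) → s))) ∧ ((¬((¬s) ∧ c)) → (¬c))
Before s := ok: (((¬ok) ∧ c) → ((c → ok) ∧ ((¬c) → ok))) ∧ ((¬((¬ok) ∧ c)) → (¬c))
Answer: WP = (((¬ok) ∧ c) → ((c → ok) ∧ ((¬c) → ok))) ∧ ((¬((¬ok) ∧ c)) → (¬c))


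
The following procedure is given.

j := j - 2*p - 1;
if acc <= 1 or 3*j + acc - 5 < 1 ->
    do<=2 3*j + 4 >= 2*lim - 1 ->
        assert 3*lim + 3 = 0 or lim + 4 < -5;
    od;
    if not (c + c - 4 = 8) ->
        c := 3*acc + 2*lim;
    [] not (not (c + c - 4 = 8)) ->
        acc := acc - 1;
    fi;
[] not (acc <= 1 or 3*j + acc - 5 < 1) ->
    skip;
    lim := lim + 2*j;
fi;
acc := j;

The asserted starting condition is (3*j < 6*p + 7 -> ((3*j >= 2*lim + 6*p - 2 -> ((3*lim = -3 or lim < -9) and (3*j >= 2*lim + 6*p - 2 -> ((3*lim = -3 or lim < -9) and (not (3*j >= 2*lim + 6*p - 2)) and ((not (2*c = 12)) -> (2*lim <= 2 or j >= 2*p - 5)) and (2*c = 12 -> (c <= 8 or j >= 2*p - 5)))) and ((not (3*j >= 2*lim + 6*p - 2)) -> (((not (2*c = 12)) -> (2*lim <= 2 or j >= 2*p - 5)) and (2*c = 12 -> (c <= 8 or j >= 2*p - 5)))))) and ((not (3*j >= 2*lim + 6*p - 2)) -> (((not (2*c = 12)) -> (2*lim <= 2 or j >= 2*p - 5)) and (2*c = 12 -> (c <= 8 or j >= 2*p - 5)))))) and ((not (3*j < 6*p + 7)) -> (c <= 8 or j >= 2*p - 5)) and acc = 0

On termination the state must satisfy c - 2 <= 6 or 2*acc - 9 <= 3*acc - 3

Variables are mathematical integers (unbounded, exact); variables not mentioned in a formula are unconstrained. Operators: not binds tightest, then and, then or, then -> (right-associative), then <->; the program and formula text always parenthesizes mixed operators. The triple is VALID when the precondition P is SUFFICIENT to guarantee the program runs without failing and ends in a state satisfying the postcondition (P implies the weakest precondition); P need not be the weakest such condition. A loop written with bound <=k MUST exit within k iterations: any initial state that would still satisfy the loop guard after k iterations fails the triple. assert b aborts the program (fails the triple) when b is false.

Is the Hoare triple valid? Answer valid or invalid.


Working backward. After the program, the postcondition c - 2 <= 6 or 2*acc - 9 <= 3*acc - 3 must hold; in canonical form it is c <= 8 or acc >= -6.
Before acc := j: c <= 8 or j >= -6
Then branch requires (3*j >= 2*lim - 5 -> ((3*lim = -3 or lim < -9) and (3*j >= 2*lim - 5 -> ((3*lim = -3 or lim < -9) and (not (3*j >= 2*lim - 5)) and ((not (2*c = 12)) -> (3*acc + 2*lim <= 8 or j >= -6)) and (2*c = 12 -> (c <= 8 or j >= -6)))) and ((not (3*j >= 2*lim - 5)) -> (((not (2*c = 12)) -> (3*acc + 2*lim <= 8 or j >= -6)) and (2*c = 12 -> (c <= 8 or j >= -6)))))) and ((not (3*j >= 2*lim - 5)) -> (((not (2*c = 12)) -> (3*acc + 2*lim <= 8 or j >= -6)) and (2*c = 12 -> (c <= 8 or j >= -6)))); else branch requires c <= 8 or j >= -6.
Before the if: ((acc <= 1 or acc + 3*j < 6) -> ((3*j >= 2*lim - 5 -> ((3*lim = -3 or lim < -9) and (3*j >= 2*lim - 5 -> ((3*lim = -3 or lim < -9) and (not (3*j >= 2*lim - 5)) and ((not (2*c = 12)) -> (3*acc + 2*lim <= 8 or j >= -6)) and (2*c = 12 -> (c <= 8 or j >= -6)))) and ((not (3*j >= 2*lim - 5)) -> (((not (2*c = 12)) -> (3*acc + 2*lim <= 8 or j >= -6)) and (2*c = 12 -> (c <= 8 or j >= -6)))))) and ((not (3*j >= 2*lim - 5)) -> (((not (2*c = 12)) -> (3*acc + 2*lim <= 8 or j >= -6)) and (2*c = 12 -> (c <= 8 or j >= -6)))))) and ((not (acc <= 1 or acc + 3*j < 6)) -> (c <= 8 or j >= -6))
Before j := j - 2*p - 1: ((acc <= 1 or acc + 3*j < 6*p + 9) -> ((3*j >= 2*lim + 6*p - 2 -> ((3*lim = -3 or lim < -9) and (3*j >= 2*lim + 6*p - 2 -> ((3*lim = -3 or lim < -9) and (not (3*j >= 2*lim + 6*p - 2)) and ((not (2*c = 12)) -> (3*acc + 2*lim <= 8 or j >= 2*p - 5)) and (2*c = 12 -> (c <= 8 or j >= 2*p - 5)))) and ((not (3*j >= 2*lim + 6*p - 2)) -> (((not (2*c = 12)) -> (3*acc + 2*lim <= 8 or j >= 2*p - 5)) and (2*c = 12 -> (c <= 8 or j >= 2*p - 5)))))) and ((not (3*j >= 2*lim + 6*p - 2)) -> (((not (2*c = 12)) -> (3*acc + 2*lim <= 8 or j >= 2*p - 5)) and (2*c = 12 -> (c <= 8 or j >= 2*p - 5)))))) and ((not (acc <= 1 or acc + 3*j < 6*p + 9)) -> (c <= 8 or j >= 2*p - 5))
The weakest precondition is ((acc <= 1 or acc + 3*j < 6*p + 9) -> ((3*j >= 2*lim + 6*p - 2 -> ((3*lim = -3 or lim < -9) and (3*j >= 2*lim + 6*p - 2 -> ((3*lim = -3 or lim < -9) and (not (3*j >= 2*lim + 6*p - 2)) and ((not (2*c = 12)) -> (3*acc + 2*lim <= 8 or j >= 2*p - 5)) and (2*c = 12 -> (c <= 8 or j >= 2*p - 5)))) and ((not (3*j >= 2*lim + 6*p - 2)) -> (((not (2*c = 12)) -> (3*acc + 2*lim <= 8 or j >= 2*p - 5)) and (2*c = 12 -> (c <= 8 or j >= 2*p - 5)))))) and ((not (3*j >= 2*lim + 6*p - 2)) -> (((not (2*c = 12)) -> (3*acc + 2*lim <= 8 or j >= 2*p - 5)) and (2*c = 12 -> (c <= 8 or j >= 2*p - 5)))))) and ((not (acc <= 1 or acc + 3*j < 6*p + 9)) -> (c <= 8 or j >= 2*p - 5)).
Check whether (3*j < 6*p + 7 -> ((3*j >= 2*lim + 6*p - 2 -> ((3*lim = -3 or lim < -9) and (3*j >= 2*lim + 6*p - 2 -> ((3*lim = -3 or lim < -9) and (not (3*j >= 2*lim + 6*p - 2)) and ((not (2*c = 12)) -> (2*lim <= 2 or j >= 2*p - 5)) and (2*c = 12 -> (c <= 8 or j >= 2*p - 5)))) and ((not (3*j >= 2*lim + 6*p - 2)) -> (((not (2*c = 12)) -> (2*lim <= 2 or j >= 2*p - 5)) and (2*c = 12 -> (c <= 8 or j >= 2*p - 5)))))) and ((not (3*j >= 2*lim + 6*p - 2)) -> (((not (2*c = 12)) -> (2*lim <= 2 or j >= 2*p - 5)) and (2*c = 12 -> (c <= 8 or j >= 2*p - 5)))))) and ((not (3*j < 6*p + 7)) -> (c <= 8 or j >= 2*p - 5)) and acc = 0 implies it.
Countermodel: at the initial state acc = 0, c = 9, j = 3, lim = 5, p = 0, the precondition holds but the weakest precondition fails.
Answer: invalid


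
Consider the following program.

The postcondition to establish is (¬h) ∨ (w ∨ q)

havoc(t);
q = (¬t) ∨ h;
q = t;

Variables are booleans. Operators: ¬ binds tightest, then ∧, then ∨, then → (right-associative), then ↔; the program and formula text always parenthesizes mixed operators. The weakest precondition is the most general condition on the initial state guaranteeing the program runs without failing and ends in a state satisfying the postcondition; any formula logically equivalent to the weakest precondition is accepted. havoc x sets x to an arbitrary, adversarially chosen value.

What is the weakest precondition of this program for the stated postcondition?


Working backward. After the program, the postcondition (¬h) ∨ (w ∨ q) must hold; in canonical form it is (¬h) ∨ w ∨ q.
Before q := t: (¬h) ∨ w ∨ t
Before q := (¬t) ∨ h: (¬h) ∨ w ∨ t
Before havoc t: (¬h) ∨ w
Answer: WP = (¬h) ∨ w


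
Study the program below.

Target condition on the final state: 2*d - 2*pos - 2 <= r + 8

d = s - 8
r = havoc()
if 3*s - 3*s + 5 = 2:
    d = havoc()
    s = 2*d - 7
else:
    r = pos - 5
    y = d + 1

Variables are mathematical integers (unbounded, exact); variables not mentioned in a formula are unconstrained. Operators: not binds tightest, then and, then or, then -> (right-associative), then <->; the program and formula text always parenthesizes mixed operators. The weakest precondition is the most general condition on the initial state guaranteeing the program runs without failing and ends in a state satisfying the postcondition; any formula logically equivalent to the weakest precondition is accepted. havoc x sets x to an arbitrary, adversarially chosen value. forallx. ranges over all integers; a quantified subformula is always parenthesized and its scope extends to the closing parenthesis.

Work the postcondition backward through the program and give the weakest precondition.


Working backward. After the program, the postcondition 2*d - 2*pos - 2 <= r + 8 must hold; in canonical form it is 2*d <= 2*pos + r + 10.
Then branch requires forall d_1. 2*d_1 <= 2*pos + r + 10; else branch requires 2*d <= 3*pos + 5.
Before the if: 2*d <= 3*pos + 5
Before havoc r: 2*d <= 3*pos + 5
Before d := s - 8: 2*s <= 3*pos + 21
Answer: WP = 2*s <= 3*pos + 21


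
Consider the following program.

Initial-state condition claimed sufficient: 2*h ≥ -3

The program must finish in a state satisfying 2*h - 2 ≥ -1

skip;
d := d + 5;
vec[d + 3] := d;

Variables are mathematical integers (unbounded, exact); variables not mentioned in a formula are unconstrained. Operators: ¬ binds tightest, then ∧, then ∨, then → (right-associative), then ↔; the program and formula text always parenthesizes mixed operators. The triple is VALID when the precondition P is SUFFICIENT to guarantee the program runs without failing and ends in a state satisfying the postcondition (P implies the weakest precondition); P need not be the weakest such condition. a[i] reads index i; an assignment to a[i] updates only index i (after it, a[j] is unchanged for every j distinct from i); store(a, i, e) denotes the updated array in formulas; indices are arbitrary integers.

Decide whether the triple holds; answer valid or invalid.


Working backward. After the program, the postcondition 2*h - 2 ≥ -1 must hold; in canonical form it is 2*h ≥ 1.
Before vec[d + 3] := d: 2*h ≥ 1
Before d := d + 5: 2*h ≥ 1
Before skip: 2*h ≥ 1
The weakest precondition is 2*h ≥ 1.
Check whether 2*h ≥ -3 implies it.
Countermodel: at the initial state h = -1, the precondition holds but the weakest precondition fails.
Answer: invalid


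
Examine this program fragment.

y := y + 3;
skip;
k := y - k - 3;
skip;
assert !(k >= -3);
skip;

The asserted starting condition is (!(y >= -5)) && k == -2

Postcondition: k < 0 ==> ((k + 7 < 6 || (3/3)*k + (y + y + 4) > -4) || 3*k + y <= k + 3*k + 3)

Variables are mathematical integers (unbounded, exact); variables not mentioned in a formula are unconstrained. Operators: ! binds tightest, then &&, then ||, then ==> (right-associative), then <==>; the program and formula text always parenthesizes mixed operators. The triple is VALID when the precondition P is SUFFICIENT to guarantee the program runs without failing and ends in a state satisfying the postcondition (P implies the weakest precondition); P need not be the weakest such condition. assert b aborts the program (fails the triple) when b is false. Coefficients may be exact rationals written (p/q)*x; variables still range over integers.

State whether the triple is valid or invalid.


Working backward. After the program, the postcondition k < 0 ==> ((k + 7 < 6 || (3/3)*k + (y + y + 4) > -4) || 3*k + y <= k + 3*k + 3) must hold; in canonical form it is k < 0 ==> (k < -1 || k + 2*y > -8 || y <= k + 3).
Before skip: k < 0 ==> (k < -1 || k + 2*y > -8 || y <= k + 3)
Before assert !(k >= -3): (!(k >= -3)) && (k < 0 ==> (k < -1 || k + 2*y > -8 || y <= k + 3))
Before skip: (!(k >= -3)) && (k < 0 ==> (k < -1 || k + 2*y > -8 || y <= k + 3))
Before k := y - k - 3: (!(y >= k)) && (y < k + 3 ==> (y < k + 2 || 3*y > k - 5 || k <= 0))
Before skip: (!(y >= k)) && (y < k + 3 ==> (y < k + 2 || 3*y > k - 5 || k <= 0))
Before y := y + 3: (!(y >= k - 3)) && (y < k ==> (y < k - 1 || 3*y > k - 14 || k <= 0))
The weakest precondition is (!(y >= k - 3)) && (y < k ==> (y < k - 1 || 3*y > k - 14 || k <= 0)).
Check whether (!(y >= -5)) && k == -2 implies it.
Every state satisfying the precondition satisfies the weakest precondition: the implication holds.
Answer: valid


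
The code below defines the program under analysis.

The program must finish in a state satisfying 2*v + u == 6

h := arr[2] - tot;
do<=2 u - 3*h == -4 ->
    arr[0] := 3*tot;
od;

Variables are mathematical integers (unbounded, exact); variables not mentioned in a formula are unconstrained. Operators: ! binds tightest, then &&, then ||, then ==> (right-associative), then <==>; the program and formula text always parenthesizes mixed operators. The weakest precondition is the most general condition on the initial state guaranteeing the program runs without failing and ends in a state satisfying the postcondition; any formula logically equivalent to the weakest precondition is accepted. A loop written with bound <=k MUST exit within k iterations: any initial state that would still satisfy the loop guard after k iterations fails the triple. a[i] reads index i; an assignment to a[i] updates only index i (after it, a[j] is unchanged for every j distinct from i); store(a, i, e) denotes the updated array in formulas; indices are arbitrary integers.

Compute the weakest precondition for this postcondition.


Working backward. After the program, the postcondition 2*v + u == 6 must hold; in canonical form it is u + 2*v == 6.
Before the loop (bound <=2), unroll the exhaustion recursion (WP_0 = exit-now case; WP_j = one more guarded iteration, up to j = 2):
  WP_0: (!(u == 3*h - 4)) && u + 2*v == 6
  WP_1: (u == 3*h - 4 ==> ((!(u == 3*h - 4)) && u + 2*v == 6)) && ((!(u == 3*h - 4)) ==> u + 2*v == 6)
  WP_2: (u == 3*h - 4 ==> ((u == 3*h - 4 ==> ((!(u == 3*h - 4)) && u + 2*v == 6)) && ((!(u == 3*h - 4)) ==> u + 2*v == 6))) && ((!(u == 3*h - 4)) ==> u + 2*v == 6)
So before the loop: (u == 3*h - 4 ==> ((u == 3*h - 4 ==> ((!(u == 3*h - 4)) && u + 2*v == 6)) && ((!(u == 3*h - 4)) ==> u + 2*v == 6))) && ((!(u == 3*h - 4)) ==> u + 2*v == 6)
Before h := arr[2] - tot: (3*tot + u == 3*arr[2] - 4 ==> ((3*tot + u == 3*arr[2] - 4 ==> ((!(3*tot + u == 3*arr[2] - 4)) && u + 2*v == 6)) && ((!(3*tot + u == 3*arr[2] - 4)) ==> u + 2*v == 6))) && ((!(3*tot + u == 3*arr[2] - 4)) ==> u + 2*v == 6)
Answer: WP = (3*tot + u == 3*arr[2] - 4 ==> ((3*tot + u == 3*arr[2] - 4 ==> ((!(3*tot + u == 3*arr[2] - 4)) && u + 2*v == 6)) && ((!(3*tot + u == 3*arr[2] - 4)) ==> u + 2*v == 6))) && ((!(3*tot + u == 3*arr[2] - 4)) ==> u + 2*v == 6)


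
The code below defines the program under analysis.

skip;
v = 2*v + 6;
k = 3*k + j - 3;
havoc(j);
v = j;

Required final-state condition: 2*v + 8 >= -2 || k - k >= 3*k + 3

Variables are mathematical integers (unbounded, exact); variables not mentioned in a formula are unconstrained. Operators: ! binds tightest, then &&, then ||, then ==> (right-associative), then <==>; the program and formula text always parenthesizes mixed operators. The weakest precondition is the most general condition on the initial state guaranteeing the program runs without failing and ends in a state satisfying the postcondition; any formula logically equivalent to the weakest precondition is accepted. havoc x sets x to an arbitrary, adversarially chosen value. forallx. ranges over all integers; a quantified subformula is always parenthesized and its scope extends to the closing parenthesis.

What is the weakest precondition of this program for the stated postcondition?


Working backward. After the program, the postcondition 2*v + 8 >= -2 || k - k >= 3*k + 3 must hold; in canonical form it is 2*v >= -10 || 3*k <= -3.
Before v := j: 2*j >= -10 || 3*k <= -3
Before havoc j: forall j_1. (2*j_1 >= -10 || 3*k <= -3)
Before k := 3*k + j - 3: forall j_1. (2*j_1 >= -10 || 3*j + 9*k <= 6)
Before v := 2*v + 6: forall j_1. (2*j_1 >= -10 || 3*j + 9*k <= 6)
Before skip: forall j_1. (2*j_1 >= -10 || 3*j + 9*k <= 6)
Answer: WP = forall j_1. (2*j_1 >= -10 || 3*j + 9*k <= 6)


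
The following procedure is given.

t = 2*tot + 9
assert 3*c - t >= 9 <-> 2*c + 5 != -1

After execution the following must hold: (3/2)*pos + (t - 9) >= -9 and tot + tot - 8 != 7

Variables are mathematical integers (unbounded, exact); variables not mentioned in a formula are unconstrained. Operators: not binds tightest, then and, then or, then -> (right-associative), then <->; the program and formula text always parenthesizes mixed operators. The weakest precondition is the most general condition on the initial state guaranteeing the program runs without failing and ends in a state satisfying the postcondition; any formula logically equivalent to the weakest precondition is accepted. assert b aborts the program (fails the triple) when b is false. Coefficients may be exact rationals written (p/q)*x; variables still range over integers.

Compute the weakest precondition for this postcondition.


Working backward. After the program, the postcondition (3/2)*pos + (t - 9) >= -9 and tot + tot - 8 != 7 must hold; in canonical form it is (3/2)*pos + t >= 0 and 2*tot != 15.
Before assert 3*c - t >= 9 <-> 2*c + 5 != -1: (3*c >= t + 9 <-> 2*c != -6) and (3/2)*pos + t >= 0 and 2*tot != 15
Before t := 2*tot + 9: (3*c >= 2*tot + 18 <-> 2*c != -6) and (3/2)*pos + 2*tot >= -9 and 2*tot != 15
Answer: WP = (3*c >= 2*tot + 18 <-> 2*c != -6) and (3/2)*pos + 2*tot >= -9 and 2*tot != 15


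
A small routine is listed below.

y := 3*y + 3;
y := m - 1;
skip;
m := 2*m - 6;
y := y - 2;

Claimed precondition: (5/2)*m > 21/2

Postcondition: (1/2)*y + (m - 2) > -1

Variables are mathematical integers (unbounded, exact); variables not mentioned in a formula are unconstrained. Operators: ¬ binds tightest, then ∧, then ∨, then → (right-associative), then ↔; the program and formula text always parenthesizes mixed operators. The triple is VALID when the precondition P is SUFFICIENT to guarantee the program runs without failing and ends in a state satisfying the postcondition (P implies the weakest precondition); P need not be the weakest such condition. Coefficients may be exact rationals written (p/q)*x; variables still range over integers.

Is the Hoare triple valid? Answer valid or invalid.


Working backward. After the program, the postcondition (1/2)*y + (m - 2) > -1 must hold; in canonical form it is m + (1/2)*y > 1.
Before y := y - 2: m + (1/2)*y > 2
Before m := 2*m - 6: 2*m + (1/2)*y > 8
Before skip: 2*m + (1/2)*y > 8
Before y := m - 1: (5/2)*m > 17/2
Before y := 3*y + 3: (5/2)*m > 17/2
The weakest precondition is (5/2)*m > 17/2.
Check whether (5/2)*m > 21/2 implies it.
Every state satisfying the precondition satisfies the weakest precondition: the implication holds.
Answer: valid


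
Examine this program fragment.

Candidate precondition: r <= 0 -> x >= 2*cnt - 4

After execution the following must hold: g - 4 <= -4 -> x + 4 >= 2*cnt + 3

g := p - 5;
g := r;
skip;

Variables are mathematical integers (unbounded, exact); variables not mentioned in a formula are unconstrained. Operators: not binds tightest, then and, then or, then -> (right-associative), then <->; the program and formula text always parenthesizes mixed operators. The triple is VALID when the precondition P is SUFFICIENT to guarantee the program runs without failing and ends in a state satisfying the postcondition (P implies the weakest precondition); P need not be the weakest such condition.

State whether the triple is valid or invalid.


Working backward. After the program, the postcondition g - 4 <= -4 -> x + 4 >= 2*cnt + 3 must hold; in canonical form it is g <= 0 -> x >= 2*cnt - 1.
Before skip: g <= 0 -> x >= 2*cnt - 1
Before g := r: r <= 0 -> x >= 2*cnt - 1
Before g := p - 5: r <= 0 -> x >= 2*cnt - 1
The weakest precondition is r <= 0 -> x >= 2*cnt - 1.
Check whether r <= 0 -> x >= 2*cnt - 4 implies it.
Countermodel: at the initial state cnt = 1, r = 0, x = 0, the precondition holds but the weakest precondition fails.
Answer: invalid


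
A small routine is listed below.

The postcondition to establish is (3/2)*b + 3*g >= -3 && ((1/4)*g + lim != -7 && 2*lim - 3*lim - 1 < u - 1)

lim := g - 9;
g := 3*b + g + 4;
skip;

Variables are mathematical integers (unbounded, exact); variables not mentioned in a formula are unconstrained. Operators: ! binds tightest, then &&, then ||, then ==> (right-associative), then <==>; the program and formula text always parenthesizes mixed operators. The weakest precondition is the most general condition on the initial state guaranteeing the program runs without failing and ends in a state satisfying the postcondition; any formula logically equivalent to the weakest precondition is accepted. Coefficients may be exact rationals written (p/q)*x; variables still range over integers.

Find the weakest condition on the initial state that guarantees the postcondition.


Working backward. After the program, the postcondition (3/2)*b + 3*g >= -3 && ((1/4)*g + lim != -7 && 2*lim - 3*lim - 1 < u - 1) must hold; in canonical form it is (3/2)*b + 3*g >= -3 && (1/4)*g + lim != -7 && lim + u > 0.
Before skip: (3/2)*b + 3*g >= -3 && (1/4)*g + lim != -7 && lim + u > 0
Before g := 3*b + g + 4: (21/2)*b + 3*g >= -15 && (3/4)*b + (1/4)*g + lim != -8 && lim + u > 0
Before lim := g - 9: (21/2)*b + 3*g >= -15 && (3/4)*b + (5/4)*g != 1 && g + u > 9
Answer: WP = (21/2)*b + 3*g >= -15 && (3/4)*b + (5/4)*g != 1 && g + u > 9


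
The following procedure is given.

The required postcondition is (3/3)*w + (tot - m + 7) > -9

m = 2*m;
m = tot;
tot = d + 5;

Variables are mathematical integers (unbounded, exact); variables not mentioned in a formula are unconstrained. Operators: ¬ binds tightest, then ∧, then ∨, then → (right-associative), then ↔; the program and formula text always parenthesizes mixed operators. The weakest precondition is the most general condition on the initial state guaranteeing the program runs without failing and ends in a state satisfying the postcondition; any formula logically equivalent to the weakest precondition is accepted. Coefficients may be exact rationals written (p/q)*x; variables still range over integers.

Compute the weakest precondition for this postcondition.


Working backward. After the program, the postcondition (3/3)*w + (tot - m + 7) > -9 must hold; in canonical form it is tot + w > m - 16.
Before tot := d + 5: d + w > m - 21
Before m := tot: d + w > tot - 21
Before m := 2*m: d + w > tot - 21
Answer: WP = d + w > tot - 21


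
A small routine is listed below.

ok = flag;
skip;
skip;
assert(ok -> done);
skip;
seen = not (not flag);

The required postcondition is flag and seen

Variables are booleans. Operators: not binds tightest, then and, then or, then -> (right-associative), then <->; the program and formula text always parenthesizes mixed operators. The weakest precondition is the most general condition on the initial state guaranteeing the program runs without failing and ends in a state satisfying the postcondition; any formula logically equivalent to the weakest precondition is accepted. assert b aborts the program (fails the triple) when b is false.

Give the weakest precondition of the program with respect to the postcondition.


Working backward. After the program, flag and seen must hold.
Before seen := not (not flag): flag
Before skip: flag
Before assert ok -> done: (ok -> done) and flag
Before skip: (ok -> done) and flag
Before skip: (ok -> done) and flag
Before ok := flag: (flag -> done) and flag
Answer: WP = (flag -> done) and flag


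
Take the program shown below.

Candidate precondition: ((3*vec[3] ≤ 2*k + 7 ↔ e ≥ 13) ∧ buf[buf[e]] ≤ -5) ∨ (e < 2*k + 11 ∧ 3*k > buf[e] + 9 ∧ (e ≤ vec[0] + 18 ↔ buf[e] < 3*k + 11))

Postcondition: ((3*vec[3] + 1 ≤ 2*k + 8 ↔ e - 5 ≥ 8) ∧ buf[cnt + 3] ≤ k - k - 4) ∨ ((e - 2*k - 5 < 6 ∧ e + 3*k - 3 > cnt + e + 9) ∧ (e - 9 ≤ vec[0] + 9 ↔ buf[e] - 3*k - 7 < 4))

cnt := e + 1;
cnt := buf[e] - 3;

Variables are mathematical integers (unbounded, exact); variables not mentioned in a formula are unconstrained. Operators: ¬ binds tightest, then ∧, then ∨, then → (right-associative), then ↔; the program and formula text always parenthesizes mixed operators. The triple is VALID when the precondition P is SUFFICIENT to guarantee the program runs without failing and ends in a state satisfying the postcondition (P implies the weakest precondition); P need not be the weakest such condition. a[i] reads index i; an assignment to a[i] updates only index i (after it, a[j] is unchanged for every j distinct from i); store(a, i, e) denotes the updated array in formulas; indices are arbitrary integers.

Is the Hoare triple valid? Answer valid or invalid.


Working backward. After the program, the postcondition ((3*vec[3] + 1 ≤ 2*k + 8 ↔ e - 5 ≥ 8) ∧ buf[cnt + 3] ≤ k - k - 4) ∨ ((e - 2*k - 5 < 6 ∧ e + 3*k - 3 > cnt + e + 9) ∧ (e - 9 ≤ vec[0] + 9 ↔ buf[e] - 3*k - 7 < 4)) must hold; in canonical form it is ((3*vec[3] ≤ 2*k + 7 ↔ e ≥ 13) ∧ buf[cnt + 3] ≤ -4) ∨ (e < 2*k + 11 ∧ 3*k > cnt + 12 ∧ (e ≤ vec[0] + 18 ↔ buf[e] < 3*k + 11)).
Before cnt := buf[e] - 3: ((3*vec[3] ≤ 2*k + 7 ↔ e ≥ 13) ∧ buf[buf[e]] ≤ -4) ∨ (e < 2*k + 11 ∧ 3*k > buf[e] + 9 ∧ (e ≤ vec[0] + 18 ↔ buf[e] < 3*k + 11))
Before cnt := e + 1: ((3*vec[3] ≤ 2*k + 7 ↔ e ≥ 13) ∧ buf[buf[e]] ≤ -4) ∨ (e < 2*k + 11 ∧ 3*k > buf[e] + 9 ∧ (e ≤ vec[0] + 18 ↔ buf[e] < 3*k + 11))
The weakest precondition is ((3*vec[3] ≤ 2*k + 7 ↔ e ≥ 13) ∧ buf[buf[e]] ≤ -4) ∨ (e < 2*k + 11 ∧ 3*k > buf[e] + 9 ∧ (e ≤ vec[0] + 18 ↔ buf[e] < 3*k + 11)).
Check whether ((3*vec[3] ≤ 2*k + 7 ↔ e ≥ 13) ∧ buf[buf[e]] ≤ -5) ∨ (e < 2*k + 11 ∧ 3*k > buf[e] + 9 ∧ (e ≤ vec[0] + 18 ↔ buf[e] < 3*k + 11)) implies it.
Every state satisfying the precondition satisfies the weakest precondition: the implication holds.
Answer: valid


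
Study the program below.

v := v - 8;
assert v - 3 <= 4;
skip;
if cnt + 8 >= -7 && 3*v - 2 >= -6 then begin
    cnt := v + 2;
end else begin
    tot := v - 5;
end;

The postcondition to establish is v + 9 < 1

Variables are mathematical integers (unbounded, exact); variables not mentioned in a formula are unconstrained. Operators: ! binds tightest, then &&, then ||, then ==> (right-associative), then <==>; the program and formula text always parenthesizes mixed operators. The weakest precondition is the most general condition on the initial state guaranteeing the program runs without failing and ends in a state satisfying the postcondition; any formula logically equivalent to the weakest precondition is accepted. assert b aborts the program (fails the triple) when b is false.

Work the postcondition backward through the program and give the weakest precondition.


Working backward. After the program, the postcondition v + 9 < 1 must hold; in canonical form it is v < -8.
Then branch requires v < -8; else branch requires v < -8.
Before the if: ((cnt >= -15 && 3*v >= -4) ==> v < -8) && ((!(cnt >= -15 && 3*v >= -4)) ==> v < -8)
Before skip: ((cnt >= -15 && 3*v >= -4) ==> v < -8) && ((!(cnt >= -15 && 3*v >= -4)) ==> v < -8)
Before assert v - 3 <= 4: v <= 7 && ((cnt >= -15 && 3*v >= -4) ==> v < -8) && ((!(cnt >= -15 && 3*v >= -4)) ==> v < -8)
Before v := v - 8: v <= 15 && ((cnt >= -15 && 3*v >= 20) ==> v < 0) && ((!(cnt >= -15 && 3*v >= 20)) ==> v < 0)
Answer: WP = v <= 15 && ((cnt >= -15 && 3*v >= 20) ==> v < 0) && ((!(cnt >= -15 && 3*v >= 20)) ==> v < 0)


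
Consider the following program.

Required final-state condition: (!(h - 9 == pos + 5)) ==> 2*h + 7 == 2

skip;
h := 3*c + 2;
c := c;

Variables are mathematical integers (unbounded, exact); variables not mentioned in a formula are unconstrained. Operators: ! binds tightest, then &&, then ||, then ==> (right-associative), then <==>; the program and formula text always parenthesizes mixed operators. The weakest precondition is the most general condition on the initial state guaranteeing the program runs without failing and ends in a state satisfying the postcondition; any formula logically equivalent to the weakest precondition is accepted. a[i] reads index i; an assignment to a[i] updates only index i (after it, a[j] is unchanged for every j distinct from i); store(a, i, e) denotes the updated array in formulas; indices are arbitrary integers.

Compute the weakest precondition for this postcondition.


Working backward. After the program, the postcondition (!(h - 9 == pos + 5)) ==> 2*h + 7 == 2 must hold; in canonical form it is (!(h == pos + 14)) ==> 2*h == -5.
Before c := c: (!(h == pos + 14)) ==> 2*h == -5
Before h := 3*c + 2: (!(3*c == pos + 12)) ==> 6*c == -9
Before skip: (!(3*c == pos + 12)) ==> 6*c == -9
Answer: WP = (!(3*c == pos + 12)) ==> 6*c == -9
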